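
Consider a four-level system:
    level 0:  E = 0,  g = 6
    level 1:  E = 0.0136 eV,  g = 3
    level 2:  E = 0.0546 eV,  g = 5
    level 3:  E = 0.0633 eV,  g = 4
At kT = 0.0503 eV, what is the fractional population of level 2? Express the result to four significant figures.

Eᵢ/kT = 0, 0.270378, 1.08549, 1.25845.
Z = Σ gᵢe^(−Eᵢ/kT) = 6·e^(−0) + 3·e^(−0.270378) + 5·e^(−1.08549) + 4·e^(−1.25845) = 6.00000 + 2.28927 + 1.68868 + 1.13638 = 11.1143.
P₂ = g₂ e^(−E₂/kT) / Z = 1.68868/11.1143 = 0.1519.

0.1519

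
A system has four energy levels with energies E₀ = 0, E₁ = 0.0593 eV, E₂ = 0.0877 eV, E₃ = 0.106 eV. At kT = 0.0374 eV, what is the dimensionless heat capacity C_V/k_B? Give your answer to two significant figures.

Eᵢ/kT = 0, 1.586, 2.345, 2.834.
Z = Σ e^(−Eᵢ/kT) = e^(−0) + e^(−1.586) + e^(−2.345) + e^(−2.834) = 1.000 + 0.2047 + 0.09585 + 0.05878 = 1.359.
⟨E⟩ = 0.01970 eV, ⟨E²⟩ = 0.001558 eV².
C_V/k_B = (⟨E²⟩ − ⟨E⟩²)/(kT)² = (0.001558 − 0.0003881)/0.001399 = 0.84.

0.84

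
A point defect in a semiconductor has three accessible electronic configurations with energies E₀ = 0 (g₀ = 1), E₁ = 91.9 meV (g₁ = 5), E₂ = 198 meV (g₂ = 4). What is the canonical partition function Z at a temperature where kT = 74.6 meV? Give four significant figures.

Eᵢ/kT = 0, 1.23190, 2.65416.
Z = Σ gᵢe^(−Eᵢ/kT) = 1·e^(−0) + 5·e^(−1.23190) + 4·e^(−2.65416) = 1.00000 + 1.45869 + 0.281432 = 2.74012.

Z = 2.740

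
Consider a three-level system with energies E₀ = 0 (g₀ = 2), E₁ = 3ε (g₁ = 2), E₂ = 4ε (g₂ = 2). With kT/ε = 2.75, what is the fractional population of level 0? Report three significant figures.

Eᵢ/kT = 0, 1.0909, 1.4545.
Z = Σ gᵢe^(−Eᵢ/kT) = 2·e^(−0) + 2·e^(−1.0909) + 2·e^(−1.4545) = 2.0000 + 0.67183 + 0.46703 = 3.1389.
P₀ = g₀ e^(−E₀/kT) / Z = 2.0000/3.1389 = 0.637.

0.637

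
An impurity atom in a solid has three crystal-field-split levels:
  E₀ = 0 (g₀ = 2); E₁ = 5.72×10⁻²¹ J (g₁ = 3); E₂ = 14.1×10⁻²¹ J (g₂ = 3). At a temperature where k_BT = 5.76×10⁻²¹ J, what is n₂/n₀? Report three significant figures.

n₂/n₀ = (g₂/g₀) exp[−(E₂−E₀)/kT] = (3/2) × exp(−(14.1 ×10⁻²¹ J)/(5.76 ×10⁻²¹ J)) = (3/2) × exp(-2.4479) = 0.130.

0.130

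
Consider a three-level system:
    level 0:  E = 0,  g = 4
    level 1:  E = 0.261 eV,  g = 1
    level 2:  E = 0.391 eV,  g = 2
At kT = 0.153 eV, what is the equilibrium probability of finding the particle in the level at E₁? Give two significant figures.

0.042

Eᵢ/kT = 0, 1.706, 2.556.
Z = Σ gᵢe^(−Eᵢ/kT) = 4·e^(−0) + 1·e^(−1.706) + 2·e^(−2.556) = 4.000 + 0.1816 + 0.1552 = 4.337.
P₁ = g₁ e^(−E₁/kT) / Z = 0.1816/4.337 = 0.042.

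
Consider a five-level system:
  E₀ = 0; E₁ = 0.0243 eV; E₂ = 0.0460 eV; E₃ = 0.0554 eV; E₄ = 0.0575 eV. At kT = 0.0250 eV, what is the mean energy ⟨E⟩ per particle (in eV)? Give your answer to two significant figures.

0.016 eV

Eᵢ/kT = 0, 0.9720, 1.840, 2.216, 2.300.
Z = Σ e^(−Eᵢ/kT) = e^(−0) + e^(−0.9720) + e^(−1.840) + e^(−2.216) + e^(−2.300) = 1.000 + 0.3783 + 0.1588 + 0.1090 + 0.1003 = 1.746.
⟨E⟩ = Σ Eᵢ e^(−Eᵢ/kT) / Z = (0·1.000 + 0.0243·0.3783 + 0.0460·0.1588 + 0.0554·0.1090 + 0.0575·0.1003) / 1.746 = 0.016 eV.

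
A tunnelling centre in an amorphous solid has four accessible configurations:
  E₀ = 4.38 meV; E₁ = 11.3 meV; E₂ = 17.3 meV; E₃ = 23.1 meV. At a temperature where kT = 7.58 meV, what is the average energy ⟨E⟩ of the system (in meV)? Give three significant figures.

8.40 meV

Eᵢ/kT = 0.57784, 1.4908, 2.2823, 3.0475.
Z = Σ e^(−Eᵢ/kT) = e^(−0.57784) + e^(−1.4908) + e^(−2.2823) + e^(−3.0475) = 0.56111 + 0.22519 + 0.10205 + 0.047477 = 0.93583.
⟨E⟩ = Σ Eᵢ e^(−Eᵢ/kT) / Z = (4.38·0.56111 + 11.3·0.22519 + 17.3·0.10205 + 23.1·0.047477) / 0.93583 = 8.40 meV.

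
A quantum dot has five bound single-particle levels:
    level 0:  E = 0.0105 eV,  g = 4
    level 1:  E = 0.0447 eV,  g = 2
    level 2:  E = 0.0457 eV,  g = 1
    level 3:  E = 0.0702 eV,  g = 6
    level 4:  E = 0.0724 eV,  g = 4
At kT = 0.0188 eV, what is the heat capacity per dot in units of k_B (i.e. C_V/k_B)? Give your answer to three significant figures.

0.982

Eᵢ/kT = 0.55851, 2.3777, 2.4309, 3.7340, 3.8511.
Z = Σ gᵢe^(−Eᵢ/kT) = 4·e^(−0.55851) + 2·e^(−2.3777) + 1·e^(−2.4309) + 6·e^(−3.7340) + 4·e^(−3.8511) = 2.2882 + 0.18553 + 0.087958 + 0.14338 + 0.085025 = 2.7901.
⟨E⟩ = 0.018838 eV, ⟨E²⟩ = 0.00070210 eV².
C_V/k_B = (⟨E²⟩ − ⟨E⟩²)/(kT)² = (0.00070210 − 0.00035487)/0.00035344 = 0.982.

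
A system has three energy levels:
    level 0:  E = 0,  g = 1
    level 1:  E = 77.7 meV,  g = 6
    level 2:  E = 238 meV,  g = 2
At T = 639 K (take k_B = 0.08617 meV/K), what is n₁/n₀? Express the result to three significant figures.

k_BT = 0.08617 × 639 K = 55.063 meV.
n₁/n₀ = (g₁/g₀) exp[−(E₁−E₀)/kT] = (6/1) × exp(−(77.7 meV)/(55.063 meV)) = (6/1) × exp(-1.4111) = 1.46.

1.46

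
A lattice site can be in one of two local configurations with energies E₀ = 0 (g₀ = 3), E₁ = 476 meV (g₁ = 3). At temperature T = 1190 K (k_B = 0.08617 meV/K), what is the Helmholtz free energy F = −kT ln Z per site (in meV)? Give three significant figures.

-114 meV

k_BT = 0.08617 × 1190 K = 102.54 meV.
Eᵢ/kT = 0, 4.6421.
Z = Σ gᵢe^(−Eᵢ/kT) = 3·e^(−0) + 3·e^(−4.6421) = 3.0000 + 0.028912 = 3.0289.
F = −kT ln Z = −102.54 × ln(3.0289) = −102.54 × 1.1082 = -114 meV.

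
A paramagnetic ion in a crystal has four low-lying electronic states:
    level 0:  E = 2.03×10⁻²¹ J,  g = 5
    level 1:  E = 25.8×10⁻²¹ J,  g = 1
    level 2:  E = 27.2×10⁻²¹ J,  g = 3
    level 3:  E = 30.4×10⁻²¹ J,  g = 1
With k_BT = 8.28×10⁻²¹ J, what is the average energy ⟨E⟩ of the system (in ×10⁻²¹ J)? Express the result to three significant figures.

Eᵢ/kT = 0.24517, 3.1159, 3.2850, 3.6715.
Z = Σ gᵢe^(−Eᵢ/kT) = 5·e^(−0.24517) + 1·e^(−3.1159) + 3·e^(−3.2850) + 1·e^(−3.6715) = 3.9129 + 0.044339 + 0.11232 + 0.025438 = 4.0950.
⟨E⟩ = Σ Eᵢ gᵢe^(−Eᵢ/kT) / Z = (2.03·3.9129 + 25.8·0.044339 + 27.2·0.11232 + 30.4·0.025438) / 4.0950 = 3.15 ×10⁻²¹ J.

3.15 ×10⁻²¹ J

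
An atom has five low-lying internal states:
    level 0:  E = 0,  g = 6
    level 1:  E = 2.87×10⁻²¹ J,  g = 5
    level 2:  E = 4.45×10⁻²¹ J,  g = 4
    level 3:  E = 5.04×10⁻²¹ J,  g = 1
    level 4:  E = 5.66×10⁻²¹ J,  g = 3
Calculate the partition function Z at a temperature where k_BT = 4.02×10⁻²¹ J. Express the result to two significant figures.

Eᵢ/kT = 0, 0.7139, 1.107, 1.254, 1.408.
Z = Σ gᵢe^(−Eᵢ/kT) = 6·e^(−0) + 5·e^(−0.7139) + 4·e^(−1.107) + 1·e^(−1.254) + 3·e^(−1.408) = 6.000 + 2.449 + 1.322 + 0.2854 + 0.7339 = 10.79.

Z = 11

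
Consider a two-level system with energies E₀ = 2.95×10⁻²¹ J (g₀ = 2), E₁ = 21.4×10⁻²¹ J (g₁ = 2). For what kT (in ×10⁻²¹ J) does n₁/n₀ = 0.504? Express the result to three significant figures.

26.9 ×10⁻²¹ J

n₁/n₀ = (g₁/g₀) exp[−(E₁−E₀)/kT] = 0.504.
⇒ (E₁−E₀)/kT = ln((2/2)/0.504) = ln(1.9841) = 0.68517.
kT = 18.45 ×10⁻²¹ J / 0.68517 = 26.9 ×10⁻²¹ J.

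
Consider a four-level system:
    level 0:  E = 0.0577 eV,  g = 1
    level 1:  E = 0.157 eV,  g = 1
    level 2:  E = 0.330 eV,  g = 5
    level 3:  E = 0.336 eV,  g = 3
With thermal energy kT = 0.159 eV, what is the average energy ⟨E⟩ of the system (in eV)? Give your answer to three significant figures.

0.208 eV

Eᵢ/kT = 0.36289, 0.98742, 2.0755, 2.1132.
Z = Σ gᵢe^(−Eᵢ/kT) = 1·e^(−0.36289) + 1·e^(−0.98742) + 5·e^(−2.0755) + 3·e^(−2.1132) = 0.69566 + 0.37254 + 0.62747 + 0.36255 = 2.0582.
⟨E⟩ = Σ Eᵢ gᵢe^(−Eᵢ/kT) / Z = (0.0577·0.69566 + 0.157·0.37254 + 0.330·0.62747 + 0.336·0.36255) / 2.0582 = 0.208 eV.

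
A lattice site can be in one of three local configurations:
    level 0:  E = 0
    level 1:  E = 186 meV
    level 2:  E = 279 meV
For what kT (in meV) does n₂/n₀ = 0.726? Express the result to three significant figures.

871 meV

n₂/n₀ = exp[−(E₂−E₀)/kT] = 0.726.
⇒ (E₂−E₀)/kT = ln(1/0.726) = ln(1.3774) = 0.32020.
kT = 279 meV / 0.32020 = 871 meV.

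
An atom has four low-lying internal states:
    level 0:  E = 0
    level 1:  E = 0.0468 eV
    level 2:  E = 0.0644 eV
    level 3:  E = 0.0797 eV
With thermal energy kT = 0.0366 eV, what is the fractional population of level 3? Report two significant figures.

Eᵢ/kT = 0, 1.279, 1.760, 2.178.
Z = Σ e^(−Eᵢ/kT) = e^(−0) + e^(−1.279) + e^(−1.760) + e^(−2.178) = 1.000 + 0.2783 + 0.1720 + 0.1133 = 1.564.
P₃ = e^(−E₃/kT) / Z = 0.1133/1.564 = 0.072.

0.072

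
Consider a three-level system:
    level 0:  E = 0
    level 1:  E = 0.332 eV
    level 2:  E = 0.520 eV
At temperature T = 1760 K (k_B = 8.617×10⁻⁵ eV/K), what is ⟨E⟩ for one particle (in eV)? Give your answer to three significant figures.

0.0472 eV

k_BT = 8.617×10⁻⁵ × 1760 K = 0.15166 eV.
Eᵢ/kT = 0, 2.1891, 3.4287.
Z = Σ e^(−Eᵢ/kT) = e^(−0) + e^(−2.1891) + e^(−3.4287) = 1.0000 + 0.11202 + 0.032429 = 1.1444.
⟨E⟩ = Σ Eᵢ e^(−Eᵢ/kT) / Z = (0·1.0000 + 0.332·0.11202 + 0.520·0.032429) / 1.1444 = 0.0472 eV.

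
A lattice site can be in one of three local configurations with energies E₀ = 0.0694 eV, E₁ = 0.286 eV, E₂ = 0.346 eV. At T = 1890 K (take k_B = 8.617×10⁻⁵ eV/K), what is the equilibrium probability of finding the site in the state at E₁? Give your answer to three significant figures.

k_BT = 8.617×10⁻⁵ × 1890 K = 0.16286 eV.
Eᵢ/kT = 0.42613, 1.7561, 2.1245.
Z = Σ e^(−Eᵢ/kT) = e^(−0.42613) + e^(−1.7561) + e^(−2.1245) = 0.65303 + 0.17272 + 0.11949 = 0.94524.
P₁ = e^(−E₁/kT) / Z = 0.17272/0.94524 = 0.183.

0.183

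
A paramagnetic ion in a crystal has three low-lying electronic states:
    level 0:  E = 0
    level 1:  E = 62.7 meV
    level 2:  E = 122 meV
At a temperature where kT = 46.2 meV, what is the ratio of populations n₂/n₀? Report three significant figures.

n₂/n₀ = exp[−(E₂−E₀)/kT] = exp(−(122 meV)/(46.2 meV)) = exp(-2.6407) = 0.0713.

0.0713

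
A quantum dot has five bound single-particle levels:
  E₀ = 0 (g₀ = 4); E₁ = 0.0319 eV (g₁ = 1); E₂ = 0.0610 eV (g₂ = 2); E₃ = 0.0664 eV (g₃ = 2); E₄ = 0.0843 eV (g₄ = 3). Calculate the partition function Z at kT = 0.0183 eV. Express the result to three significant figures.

Eᵢ/kT = 0, 1.7432, 3.3333, 3.6284, 4.6066.
Z = Σ gᵢe^(−Eᵢ/kT) = 4·e^(−0) + 1·e^(−1.7432) + 2·e^(−3.3333) + 2·e^(−3.6284) + 3·e^(−4.6066) = 4.0000 + 0.17496 + 0.071350 + 0.053117 + 0.029957 = 4.3294.

Z = 4.33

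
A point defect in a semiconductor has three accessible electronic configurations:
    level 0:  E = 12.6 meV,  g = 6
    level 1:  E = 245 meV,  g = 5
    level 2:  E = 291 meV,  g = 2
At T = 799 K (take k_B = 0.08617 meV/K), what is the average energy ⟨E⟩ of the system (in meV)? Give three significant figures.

k_BT = 0.08617 × 799 K = 68.850 meV.
Eᵢ/kT = 0.18301, 3.5585, 4.2266.
Z = Σ gᵢe^(−Eᵢ/kT) = 6·e^(−0.18301) + 5·e^(−3.5585) + 2·e^(−4.2266) = 4.9966 + 0.14241 + 0.029204 = 5.1682.
⟨E⟩ = Σ Eᵢ gᵢe^(−Eᵢ/kT) / Z = (12.6·4.9966 + 245·0.14241 + 291·0.029204) / 5.1682 = 20.6 meV.

20.6 meV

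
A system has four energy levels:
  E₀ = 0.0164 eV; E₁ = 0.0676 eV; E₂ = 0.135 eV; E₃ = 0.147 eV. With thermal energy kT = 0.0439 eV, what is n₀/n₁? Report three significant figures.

3.21

n₀/n₁ = exp[−(E₀−E₁)/kT] = exp(−(-0.0512 eV)/(0.0439 eV)) = exp(1.1663) = 3.21.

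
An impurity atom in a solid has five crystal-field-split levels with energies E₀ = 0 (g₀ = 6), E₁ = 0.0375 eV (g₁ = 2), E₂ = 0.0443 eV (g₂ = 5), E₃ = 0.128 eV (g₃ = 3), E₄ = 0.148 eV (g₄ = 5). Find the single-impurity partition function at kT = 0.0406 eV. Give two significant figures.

Eᵢ/kT = 0, 0.9236, 1.091, 3.153, 3.645.
Z = Σ gᵢe^(−Eᵢ/kT) = 6·e^(−0) + 2·e^(−0.9236) + 5·e^(−1.091) + 3·e^(−3.153) + 5·e^(−3.645) = 6.000 + 0.7942 + 1.679 + 0.1282 + 0.1306 = 8.732.

Z = 8.7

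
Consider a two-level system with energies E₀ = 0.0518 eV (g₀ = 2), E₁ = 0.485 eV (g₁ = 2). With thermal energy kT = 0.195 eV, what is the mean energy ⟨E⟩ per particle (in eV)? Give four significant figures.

Eᵢ/kT = 0.265641, 2.48718.
Z = Σ gᵢe^(−Eᵢ/kT) = 2·e^(−0.265641) + 2·e^(−2.48718) = 1.53343 + 0.166288 = 1.69972.
⟨E⟩ = Σ Eᵢ gᵢe^(−Eᵢ/kT) / Z = (0.0518·1.53343 + 0.485·0.166288) / 1.69972 = 0.09418 eV.

0.09418 eV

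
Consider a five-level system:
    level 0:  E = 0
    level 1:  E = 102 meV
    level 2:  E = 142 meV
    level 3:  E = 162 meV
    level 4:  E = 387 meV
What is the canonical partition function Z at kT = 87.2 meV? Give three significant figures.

Eᵢ/kT = 0, 1.1697, 1.6284, 1.8578, 4.4381.
Z = Σ e^(−Eᵢ/kT) = e^(−0) + e^(−1.1697) + e^(−1.6284) + e^(−1.8578) + e^(−4.4381) = 1.0000 + 0.31046 + 0.19624 + 0.15602 + 0.011818 = 1.6745.

Z = 1.67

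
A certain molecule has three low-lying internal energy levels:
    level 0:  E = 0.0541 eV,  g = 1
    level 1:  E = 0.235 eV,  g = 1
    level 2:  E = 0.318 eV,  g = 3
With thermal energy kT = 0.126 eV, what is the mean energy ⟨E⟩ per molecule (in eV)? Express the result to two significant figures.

0.14 eV

Eᵢ/kT = 0.4294, 1.865, 2.524.
Z = Σ gᵢe^(−Eᵢ/kT) = 1·e^(−0.4294) + 1·e^(−1.865) + 3·e^(−2.524) = 0.6509 + 0.1549 + 0.2404 = 1.046.
⟨E⟩ = Σ Eᵢ gᵢe^(−Eᵢ/kT) / Z = (0.0541·0.6509 + 0.235·0.1549 + 0.318·0.2404) / 1.046 = 0.14 eV.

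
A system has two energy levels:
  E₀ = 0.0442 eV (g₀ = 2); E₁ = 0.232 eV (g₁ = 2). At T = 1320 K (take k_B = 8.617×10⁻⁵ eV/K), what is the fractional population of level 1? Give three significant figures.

k_BT = 8.617×10⁻⁵ × 1320 K = 0.11374 eV.
Eᵢ/kT = 0.38861, 2.0397.
Z = Σ gᵢe^(−Eᵢ/kT) = 2·e^(−0.38861) + 2·e^(−2.0397) = 1.3560 + 0.26014 = 1.6161.
P₁ = g₁ e^(−E₁/kT) / Z = 0.26014/1.6161 = 0.161.

0.161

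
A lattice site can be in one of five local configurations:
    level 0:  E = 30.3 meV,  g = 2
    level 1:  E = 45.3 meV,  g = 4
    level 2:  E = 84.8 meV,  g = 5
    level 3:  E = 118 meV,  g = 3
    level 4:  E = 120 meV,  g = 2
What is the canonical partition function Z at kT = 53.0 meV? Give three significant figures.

Eᵢ/kT = 0.57170, 0.85472, 1.6000, 2.2264, 2.2642.
Z = Σ gᵢe^(−Eᵢ/kT) = 2·e^(−0.57170) + 4·e^(−0.85472) + 5·e^(−1.6000) + 3·e^(−2.2264) + 2·e^(−2.2642) = 1.1291 + 1.7016 + 1.0095 + 0.32375 + 0.20783 = 4.3718.

Z = 4.37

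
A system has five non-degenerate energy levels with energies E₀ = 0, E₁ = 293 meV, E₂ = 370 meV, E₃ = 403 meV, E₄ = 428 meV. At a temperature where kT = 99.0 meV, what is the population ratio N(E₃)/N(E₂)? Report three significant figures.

n₃/n₂ = exp[−(E₃−E₂)/kT] = exp(−(33 meV)/(99.0 meV)) = exp(-0.33333) = 0.717.

0.717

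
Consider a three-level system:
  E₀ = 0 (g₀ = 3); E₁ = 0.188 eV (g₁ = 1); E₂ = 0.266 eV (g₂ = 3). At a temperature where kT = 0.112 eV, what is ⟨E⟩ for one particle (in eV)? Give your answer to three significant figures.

0.0315 eV

Eᵢ/kT = 0, 1.6786, 2.3750.
Z = Σ gᵢe^(−Eᵢ/kT) = 3·e^(−0) + 1·e^(−1.6786) + 3·e^(−2.3750) = 3.0000 + 0.18664 + 0.27904 = 3.4657.
⟨E⟩ = Σ Eᵢ gᵢe^(−Eᵢ/kT) / Z = (0·3.0000 + 0.188·0.18664 + 0.266·0.27904) / 3.4657 = 0.0315 eV.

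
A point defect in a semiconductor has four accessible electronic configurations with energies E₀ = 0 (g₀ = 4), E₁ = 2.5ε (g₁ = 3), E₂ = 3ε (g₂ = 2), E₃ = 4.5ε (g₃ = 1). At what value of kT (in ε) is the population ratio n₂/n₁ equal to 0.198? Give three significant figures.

n₂/n₁ = (g₂/g₁) exp[−(E₂−E₁)/kT] = 0.198.
⇒ (E₂−E₁)/kT = ln((2/3)/0.198) = ln(3.3670) = 1.2140.
kT = 0.5ε / 1.2140 = 0.412 ε.

0.412 ε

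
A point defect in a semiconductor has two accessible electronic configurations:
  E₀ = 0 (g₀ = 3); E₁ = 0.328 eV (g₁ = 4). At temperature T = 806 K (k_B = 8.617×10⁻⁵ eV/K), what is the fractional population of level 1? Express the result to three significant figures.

0.0117

k_BT = 8.617×10⁻⁵ × 806 K = 0.069453 eV.
Eᵢ/kT = 0, 4.7226.
Z = Σ gᵢe^(−Eᵢ/kT) = 3·e^(−0) + 4·e^(−4.7226) = 3.0000 + 0.035568 = 3.0356.
P₁ = g₁ e^(−E₁/kT) / Z = 0.035568/3.0356 = 0.0117.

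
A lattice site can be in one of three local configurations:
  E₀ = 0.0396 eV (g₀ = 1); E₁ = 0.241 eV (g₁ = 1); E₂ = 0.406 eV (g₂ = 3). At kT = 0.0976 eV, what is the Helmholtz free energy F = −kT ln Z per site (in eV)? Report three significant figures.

Eᵢ/kT = 0.40574, 2.4693, 4.1598.
Z = Σ gᵢe^(−Eᵢ/kT) = 1·e^(−0.40574) + 1·e^(−2.4693) + 3·e^(−4.1598) = 0.66648 + 0.084644 + 0.046832 = 0.79796.
F = −kT ln Z = −0.0976 × ln(0.79796) = −0.0976 × -0.22570 = 0.0220 eV.

0.0220 eV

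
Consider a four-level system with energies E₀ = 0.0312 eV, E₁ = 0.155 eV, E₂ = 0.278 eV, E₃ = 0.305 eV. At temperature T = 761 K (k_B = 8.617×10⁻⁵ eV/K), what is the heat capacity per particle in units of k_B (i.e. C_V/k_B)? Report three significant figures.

k_BT = 8.617×10⁻⁵ × 761 K = 0.065575 eV.
Eᵢ/kT = 0.47579, 2.3637, 4.2394, 4.6512.
Z = Σ e^(−Eᵢ/kT) = e^(−0.47579) + e^(−2.3637) + e^(−4.2394) + e^(−4.6512) = 0.62139 + 0.094072 + 0.014416 + 0.0095501 = 0.73943.
⟨E⟩ = 0.055298 eV, ⟨E²⟩ = 0.0065828 eV².
C_V/k_B = (⟨E²⟩ − ⟨E⟩²)/(kT)² = (0.0065828 − 0.0030579)/0.0043001 = 0.820.

0.820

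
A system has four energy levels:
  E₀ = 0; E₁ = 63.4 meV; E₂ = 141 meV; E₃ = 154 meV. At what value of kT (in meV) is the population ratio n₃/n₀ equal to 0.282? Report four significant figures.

n₃/n₀ = exp[−(E₃−E₀)/kT] = 0.282.
⇒ (E₃−E₀)/kT = ln(1/0.282) = ln(3.54610) = 1.26585.
kT = 154 meV / 1.26585 = 121.7 meV.

121.7 meV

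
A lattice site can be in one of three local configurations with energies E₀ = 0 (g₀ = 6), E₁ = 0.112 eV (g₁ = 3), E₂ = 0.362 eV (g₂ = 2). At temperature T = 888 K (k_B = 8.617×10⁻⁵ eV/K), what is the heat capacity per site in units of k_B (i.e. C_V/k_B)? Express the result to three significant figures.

0.254

k_BT = 8.617×10⁻⁵ × 888 K = 0.076519 eV.
Eᵢ/kT = 0, 1.4637, 4.7309.
Z = Σ gᵢe^(−Eᵢ/kT) = 6·e^(−0) + 3·e^(−1.4637) + 2·e^(−4.7309) = 6.0000 + 0.69414 + 0.017637 = 6.7118.
⟨E⟩ = 0.012534 eV, ⟨E²⟩ = 0.0016417 eV².
C_V/k_B = (⟨E²⟩ − ⟨E⟩²)/(kT)² = (0.0016417 − 0.00015710)/0.0058552 = 0.254.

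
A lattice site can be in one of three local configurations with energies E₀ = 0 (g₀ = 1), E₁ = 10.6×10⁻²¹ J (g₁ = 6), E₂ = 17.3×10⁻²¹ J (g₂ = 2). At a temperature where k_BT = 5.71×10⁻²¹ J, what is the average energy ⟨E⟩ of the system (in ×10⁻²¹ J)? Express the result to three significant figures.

5.71 ×10⁻²¹ J

Eᵢ/kT = 0, 1.8564, 3.0298.
Z = Σ gᵢe^(−Eᵢ/kT) = 1·e^(−0) + 6·e^(−1.8564) + 2·e^(−3.0298) = 1.0000 + 0.93740 + 0.096651 = 2.0341.
⟨E⟩ = Σ Eᵢ gᵢe^(−Eᵢ/kT) / Z = (0·1.0000 + 10.6·0.93740 + 17.3·0.096651) / 2.0341 = 5.71 ×10⁻²¹ J.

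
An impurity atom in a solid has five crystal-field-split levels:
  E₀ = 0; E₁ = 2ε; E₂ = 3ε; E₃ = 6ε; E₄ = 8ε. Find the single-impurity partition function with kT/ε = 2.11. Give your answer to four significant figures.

Z = 1.710

Eᵢ/kT = 0, 0.947867, 1.42180, 2.84360, 3.79147.
Z = Σ e^(−Eᵢ/kT) = e^(−0) + e^(−0.947867) + e^(−1.42180) + e^(−2.84360) + e^(−3.79147) = 1.00000 + 0.387567 + 0.241279 + 0.0582157 + 0.0225624 = 1.70962.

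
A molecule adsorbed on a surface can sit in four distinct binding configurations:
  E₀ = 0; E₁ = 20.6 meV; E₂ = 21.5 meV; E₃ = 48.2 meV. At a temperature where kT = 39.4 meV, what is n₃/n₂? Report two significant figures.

0.51

n₃/n₂ = exp[−(E₃−E₂)/kT] = exp(−(26.7 meV)/(39.4 meV)) = exp(-0.6777) = 0.51.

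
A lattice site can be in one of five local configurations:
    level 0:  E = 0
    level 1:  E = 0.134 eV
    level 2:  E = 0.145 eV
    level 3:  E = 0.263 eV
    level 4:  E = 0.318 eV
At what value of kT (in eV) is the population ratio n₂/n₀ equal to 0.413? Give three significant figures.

0.164 eV

n₂/n₀ = exp[−(E₂−E₀)/kT] = 0.413.
⇒ (E₂−E₀)/kT = ln(1/0.413) = ln(2.4213) = 0.88430.
kT = 0.145 eV / 0.88430 = 0.164 eV.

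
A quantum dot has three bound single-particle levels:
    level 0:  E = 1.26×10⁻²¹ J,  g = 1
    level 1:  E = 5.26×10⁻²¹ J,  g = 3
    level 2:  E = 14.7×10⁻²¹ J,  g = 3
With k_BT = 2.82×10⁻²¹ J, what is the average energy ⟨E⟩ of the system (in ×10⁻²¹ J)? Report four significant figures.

Eᵢ/kT = 0.446809, 1.86525, 5.21277.
Z = Σ gᵢe^(−Eᵢ/kT) = 1·e^(−0.446809) + 3·e^(−1.86525) + 3·e^(−5.21277) = 0.639666 + 0.464572 + 0.0163397 = 1.12058.
⟨E⟩ = Σ Eᵢ gᵢe^(−Eᵢ/kT) / Z = (1.26·0.639666 + 5.26·0.464572 + 14.7·0.0163397) / 1.12058 = 3.114 ×10⁻²¹ J.

3.114 ×10⁻²¹ J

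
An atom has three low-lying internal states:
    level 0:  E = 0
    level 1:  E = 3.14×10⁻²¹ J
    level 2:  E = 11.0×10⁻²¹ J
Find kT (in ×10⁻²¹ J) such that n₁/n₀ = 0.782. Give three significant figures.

12.8 ×10⁻²¹ J

n₁/n₀ = exp[−(E₁−E₀)/kT] = 0.782.
⇒ (E₁−E₀)/kT = ln(1/0.782) = ln(1.2788) = 0.24592.
kT = 3.14 ×10⁻²¹ J / 0.24592 = 12.8 ×10⁻²¹ J.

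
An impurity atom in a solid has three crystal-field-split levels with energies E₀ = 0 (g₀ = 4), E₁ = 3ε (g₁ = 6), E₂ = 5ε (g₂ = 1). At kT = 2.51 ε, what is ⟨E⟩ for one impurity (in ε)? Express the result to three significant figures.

1.03 ε

Eᵢ/kT = 0, 1.1952, 1.9920.
Z = Σ gᵢe^(−Eᵢ/kT) = 4·e^(−0) + 6·e^(−1.1952) + 1·e^(−1.9920) = 4.0000 + 1.8159 + 0.13642 = 5.9523.
⟨E⟩ = Σ Eᵢ gᵢe^(−Eᵢ/kT) / Z = (0·4.0000 + 3·1.8159 + 5·0.13642) / 5.9523 = 1.03 ε.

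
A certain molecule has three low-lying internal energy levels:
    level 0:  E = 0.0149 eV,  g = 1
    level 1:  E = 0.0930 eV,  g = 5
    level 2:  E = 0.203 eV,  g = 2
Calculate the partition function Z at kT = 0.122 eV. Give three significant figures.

Z = 3.60

Eᵢ/kT = 0.12213, 0.76230, 1.6639.
Z = Σ gᵢe^(−Eᵢ/kT) = 1·e^(−0.12213) + 5·e^(−0.76230) + 2·e^(−1.6639) = 0.88503 + 2.3330 + 0.37880 = 3.5968.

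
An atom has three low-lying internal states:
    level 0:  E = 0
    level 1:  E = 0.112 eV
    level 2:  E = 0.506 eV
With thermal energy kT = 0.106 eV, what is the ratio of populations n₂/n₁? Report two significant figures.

n₂/n₁ = exp[−(E₂−E₁)/kT] = exp(−(0.394 eV)/(0.106 eV)) = exp(-3.717) = 0.024.

0.024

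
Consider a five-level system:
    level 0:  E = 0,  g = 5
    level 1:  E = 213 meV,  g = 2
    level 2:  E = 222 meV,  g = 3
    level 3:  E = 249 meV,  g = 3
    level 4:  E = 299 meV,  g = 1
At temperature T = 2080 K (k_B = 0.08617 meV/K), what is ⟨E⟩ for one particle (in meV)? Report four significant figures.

76.25 meV

k_BT = 0.08617 × 2080 K = 179.234 meV.
Eᵢ/kT = 0, 1.18839, 1.23860, 1.38925, 1.66821.
Z = Σ gᵢe^(−Eᵢ/kT) = 5·e^(−0) + 2·e^(−1.18839) + 3·e^(−1.23860) + 3·e^(−1.38925) + 1·e^(−1.66821) = 5.00000 + 0.609423 + 0.869369 + 0.747787 + 0.188584 = 7.41516.
⟨E⟩ = Σ Eᵢ gᵢe^(−Eᵢ/kT) / Z = (0·5.00000 + 213·0.609423 + 222·0.869369 + 249·0.747787 + 299·0.188584) / 7.41516 = 76.25 meV.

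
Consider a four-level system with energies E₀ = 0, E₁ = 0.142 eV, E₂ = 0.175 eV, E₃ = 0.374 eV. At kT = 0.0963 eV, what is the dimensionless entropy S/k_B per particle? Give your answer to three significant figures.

Eᵢ/kT = 0, 1.4746, 1.8172, 3.8837.
Z = Σ e^(−Eᵢ/kT) = e^(−0) + e^(−1.4746) + e^(−1.8172) + e^(−3.8837) = 1.0000 + 0.22887 + 0.16248 + 0.020575 = 1.4119.
⟨E⟩ = Σ EᵢPᵢ = 0.048607 eV.
S/k_B = ln Z + ⟨E⟩/kT = ln(1.4119) + 0.048607/0.0963 = 0.34494 + 0.50475 = 0.850.

0.850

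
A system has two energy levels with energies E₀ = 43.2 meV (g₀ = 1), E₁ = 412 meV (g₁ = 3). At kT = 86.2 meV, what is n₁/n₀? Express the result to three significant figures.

n₁/n₀ = (g₁/g₀) exp[−(E₁−E₀)/kT] = (3/1) × exp(−(368.8 meV)/(86.2 meV)) = (3/1) × exp(-4.2784) = 0.0416.

0.0416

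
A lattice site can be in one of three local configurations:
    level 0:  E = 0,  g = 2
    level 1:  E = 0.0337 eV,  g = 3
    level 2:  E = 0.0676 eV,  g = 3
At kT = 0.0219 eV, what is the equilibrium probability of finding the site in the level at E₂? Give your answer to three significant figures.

0.0492

Eᵢ/kT = 0, 1.5388, 3.0868.
Z = Σ gᵢe^(−Eᵢ/kT) = 2·e^(−0) + 3·e^(−1.5388) + 3·e^(−3.0868) = 2.0000 + 0.64392 + 0.13694 = 2.7809.
P₂ = g₂ e^(−E₂/kT) / Z = 0.13694/2.7809 = 0.0492.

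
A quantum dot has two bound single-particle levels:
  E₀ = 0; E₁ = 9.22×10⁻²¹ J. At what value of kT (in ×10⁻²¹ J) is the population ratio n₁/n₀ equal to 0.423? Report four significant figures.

10.72 ×10⁻²¹ J

n₁/n₀ = exp[−(E₁−E₀)/kT] = 0.423.
⇒ (E₁−E₀)/kT = ln(1/0.423) = ln(2.36407) = 0.860385.
kT = 9.22 ×10⁻²¹ J / 0.860385 = 10.72 ×10⁻²¹ J.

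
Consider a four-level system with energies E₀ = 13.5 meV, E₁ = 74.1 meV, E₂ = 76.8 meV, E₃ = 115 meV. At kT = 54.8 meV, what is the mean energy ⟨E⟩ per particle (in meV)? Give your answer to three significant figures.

Eᵢ/kT = 0.24635, 1.3522, 1.4015, 2.0985.
Z = Σ e^(−Eᵢ/kT) = e^(−0.24635) + e^(−1.3522) + e^(−1.4015) + e^(−2.0985) = 0.78165 + 0.25867 + 0.24623 + 0.12264 = 1.4092.
⟨E⟩ = Σ Eᵢ e^(−Eᵢ/kT) / Z = (13.5·0.78165 + 74.1·0.25867 + 76.8·0.24623 + 115·0.12264) / 1.4092 = 44.5 meV.

44.5 meV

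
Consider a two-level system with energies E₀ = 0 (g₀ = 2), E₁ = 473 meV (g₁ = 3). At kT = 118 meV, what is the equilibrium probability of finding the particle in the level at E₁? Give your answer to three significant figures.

Eᵢ/kT = 0, 4.0085.
Z = Σ gᵢe^(−Eᵢ/kT) = 2·e^(−0) + 3·e^(−4.0085) = 2.0000 + 0.054482 = 2.0545.
P₁ = g₁ e^(−E₁/kT) / Z = 0.054482/2.0545 = 0.0265.

0.0265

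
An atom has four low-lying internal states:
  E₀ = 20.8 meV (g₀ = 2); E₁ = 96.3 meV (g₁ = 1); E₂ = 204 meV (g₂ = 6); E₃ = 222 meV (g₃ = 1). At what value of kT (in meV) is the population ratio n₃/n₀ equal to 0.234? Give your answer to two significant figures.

260 meV

n₃/n₀ = (g₃/g₀) exp[−(E₃−E₀)/kT] = 0.234.
⇒ (E₃−E₀)/kT = ln((1/2)/0.234) = ln(2.137) = 0.7594.
kT = 201.2 meV / 0.7594 = 260 meV.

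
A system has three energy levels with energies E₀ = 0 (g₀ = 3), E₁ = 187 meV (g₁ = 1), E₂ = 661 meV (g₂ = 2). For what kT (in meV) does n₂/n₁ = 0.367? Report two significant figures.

n₂/n₁ = (g₂/g₁) exp[−(E₂−E₁)/kT] = 0.367.
⇒ (E₂−E₁)/kT = ln((2/1)/0.367) = ln(5.450) = 1.696.
kT = 474 meV / 1.696 = 280 meV.

280 meV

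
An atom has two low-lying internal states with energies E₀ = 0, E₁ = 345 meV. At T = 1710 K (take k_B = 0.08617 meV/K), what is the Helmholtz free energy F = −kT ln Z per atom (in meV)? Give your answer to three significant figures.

k_BT = 0.08617 × 1710 K = 147.35 meV.
Eᵢ/kT = 0, 2.3414.
Z = Σ e^(−Eᵢ/kT) = e^(−0) + e^(−2.3414) = 1.0000 + 0.096193 = 1.0962.
F = −kT ln Z = −147.35 × ln(1.0962) = −147.35 × 0.091850 = -13.5 meV.

-13.5 meV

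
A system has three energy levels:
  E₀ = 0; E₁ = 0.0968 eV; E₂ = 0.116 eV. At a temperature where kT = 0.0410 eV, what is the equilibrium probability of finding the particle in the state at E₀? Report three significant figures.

0.867

Eᵢ/kT = 0, 2.3610, 2.8293.
Z = Σ e^(−Eᵢ/kT) = e^(−0) + e^(−2.3610) + e^(−2.8293) = 1.0000 + 0.094326 + 0.059054 = 1.1534.
P₀ = e^(−E₀/kT) / Z = 1.0000/1.1534 = 0.867.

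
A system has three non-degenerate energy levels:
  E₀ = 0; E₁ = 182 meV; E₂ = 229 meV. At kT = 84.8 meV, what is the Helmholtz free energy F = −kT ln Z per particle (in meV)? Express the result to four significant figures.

Eᵢ/kT = 0, 2.14623, 2.70047.
Z = Σ e^(−Eᵢ/kT) = e^(−0) + e^(−2.14623) + e^(−2.70047) = 1.00000 + 0.116924 + 0.0671739 = 1.18410.
F = −kT ln Z = −84.8 × ln(1.18410) = −84.8 × 0.168983 = -14.33 meV.

-14.33 meV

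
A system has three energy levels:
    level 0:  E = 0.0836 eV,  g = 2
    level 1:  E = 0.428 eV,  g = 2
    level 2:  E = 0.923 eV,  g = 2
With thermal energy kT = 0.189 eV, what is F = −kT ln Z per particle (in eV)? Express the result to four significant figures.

Eᵢ/kT = 0.442328, 2.26455, 4.88360.
Z = Σ gᵢe^(−Eᵢ/kT) = 2·e^(−0.442328) + 2·e^(−2.26455) + 2·e^(−4.88360) = 1.28508 + 0.207754 + 0.0151394 = 1.50797.
F = −kT ln Z = −0.189 × ln(1.50797) = −0.189 × 0.410764 = -0.07763 eV.

-0.07763 eV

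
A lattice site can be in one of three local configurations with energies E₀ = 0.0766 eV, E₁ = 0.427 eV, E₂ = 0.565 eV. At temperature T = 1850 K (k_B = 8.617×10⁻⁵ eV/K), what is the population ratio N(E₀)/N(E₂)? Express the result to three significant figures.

k_BT = 8.617×10⁻⁵ × 1850 K = 0.15941 eV.
n₀/n₂ = exp[−(E₀−E₂)/kT] = exp(−(-0.4884 eV)/(0.15941 eV)) = exp(3.0638) = 21.4.

21.4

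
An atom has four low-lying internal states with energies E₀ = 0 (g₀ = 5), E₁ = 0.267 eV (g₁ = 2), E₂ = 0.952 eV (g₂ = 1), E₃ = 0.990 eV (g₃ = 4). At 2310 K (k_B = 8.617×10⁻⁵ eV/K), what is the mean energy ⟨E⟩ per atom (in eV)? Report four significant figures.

k_BT = 8.617×10⁻⁵ × 2310 K = 0.199053 eV.
Eᵢ/kT = 0, 1.34135, 4.78265, 4.97355.
Z = Σ gᵢe^(−Eᵢ/kT) = 5·e^(−0) + 2·e^(−1.34135) + 1·e^(−4.78265) + 4·e^(−4.97355) = 5.00000 + 0.522985 + 0.00837378 + 0.0276742 = 5.55903.
⟨E⟩ = Σ Eᵢ gᵢe^(−Eᵢ/kT) / Z = (0·5.00000 + 0.267·0.522985 + 0.952·0.00837378 + 0.990·0.0276742) / 5.55903 = 0.03148 eV.

0.03148 eV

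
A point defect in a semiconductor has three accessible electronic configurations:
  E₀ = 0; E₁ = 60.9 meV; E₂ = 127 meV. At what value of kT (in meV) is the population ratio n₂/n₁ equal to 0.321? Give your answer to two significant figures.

58 meV

n₂/n₁ = exp[−(E₂−E₁)/kT] = 0.321.
⇒ (E₂−E₁)/kT = ln(1/0.321) = ln(3.115) = 1.136.
kT = 66.1 meV / 1.136 = 58 meV.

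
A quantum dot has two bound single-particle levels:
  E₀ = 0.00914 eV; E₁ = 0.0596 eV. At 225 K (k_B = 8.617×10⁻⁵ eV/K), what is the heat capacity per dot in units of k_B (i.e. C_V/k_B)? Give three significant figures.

0.435

k_BT = 8.617×10⁻⁵ × 225 K = 0.019388 eV.
Eᵢ/kT = 0.47143, 3.0741.
Z = Σ e^(−Eᵢ/kT) = e^(−0.47143) + e^(−3.0741) = 0.62411 + 0.046231 = 0.67034.
⟨E⟩ = 0.012620 eV, ⟨E²⟩ = 0.00032276 eV².
C_V/k_B = (⟨E²⟩ − ⟨E⟩²)/(kT)² = (0.00032276 − 0.00015926)/0.00037589 = 0.435.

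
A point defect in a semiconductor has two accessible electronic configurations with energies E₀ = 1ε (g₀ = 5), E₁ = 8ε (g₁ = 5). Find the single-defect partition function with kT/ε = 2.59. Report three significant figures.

Eᵢ/kT = 0.38610, 3.0888.
Z = Σ gᵢe^(−Eᵢ/kT) = 5·e^(−0.38610) + 5·e^(−3.0888) = 3.3985 + 0.22778 = 3.6263.

Z = 3.63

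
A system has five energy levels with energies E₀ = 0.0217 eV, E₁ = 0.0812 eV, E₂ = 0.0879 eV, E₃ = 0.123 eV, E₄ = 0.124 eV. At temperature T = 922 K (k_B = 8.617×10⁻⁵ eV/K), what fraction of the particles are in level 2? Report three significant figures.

k_BT = 8.617×10⁻⁵ × 922 K = 0.079449 eV.
Eᵢ/kT = 0.27313, 1.0220, 1.1064, 1.5482, 1.5607.
Z = Σ e^(−Eᵢ/kT) = e^(−0.27313) + e^(−1.0220) + e^(−1.1064) + e^(−1.5482) + e^(−1.5607) = 0.76099 + 0.35987 + 0.33075 + 0.21263 + 0.20999 = 1.8742.
P₂ = e^(−E₂/kT) / Z = 0.33075/1.8742 = 0.176.

0.176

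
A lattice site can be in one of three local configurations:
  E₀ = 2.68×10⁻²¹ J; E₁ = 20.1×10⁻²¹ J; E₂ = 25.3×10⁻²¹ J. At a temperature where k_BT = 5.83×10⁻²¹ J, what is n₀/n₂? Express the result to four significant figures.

n₀/n₂ = exp[−(E₀−E₂)/kT] = exp(−(-22.62 ×10⁻²¹ J)/(5.83 ×10⁻²¹ J)) = exp(3.87993) = 48.42.

48.42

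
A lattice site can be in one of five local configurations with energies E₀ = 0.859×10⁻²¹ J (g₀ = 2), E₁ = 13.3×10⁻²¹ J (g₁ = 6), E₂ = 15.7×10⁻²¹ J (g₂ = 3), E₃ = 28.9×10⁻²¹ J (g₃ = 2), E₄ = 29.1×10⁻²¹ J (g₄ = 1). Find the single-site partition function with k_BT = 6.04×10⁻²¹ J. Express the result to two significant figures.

Z = 2.6

Eᵢ/kT = 0.1422, 2.202, 2.599, 4.785, 4.818.
Z = Σ gᵢe^(−Eᵢ/kT) = 2·e^(−0.1422) + 6·e^(−2.202) + 3·e^(−2.599) + 2·e^(−4.785) + 1·e^(−4.818) = 1.735 + 0.6635 + 0.2230 + 0.01671 + 0.008083 = 2.646.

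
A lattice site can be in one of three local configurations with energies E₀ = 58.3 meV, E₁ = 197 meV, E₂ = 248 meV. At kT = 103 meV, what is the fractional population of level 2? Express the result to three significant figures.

0.112

Eᵢ/kT = 0.56602, 1.9126, 2.4078.
Z = Σ e^(−Eᵢ/kT) = e^(−0.56602) + e^(−1.9126) + e^(−2.4078) = 0.56778 + 0.14770 + 0.090013 = 0.80549.
P₂ = e^(−E₂/kT) / Z = 0.090013/0.80549 = 0.112.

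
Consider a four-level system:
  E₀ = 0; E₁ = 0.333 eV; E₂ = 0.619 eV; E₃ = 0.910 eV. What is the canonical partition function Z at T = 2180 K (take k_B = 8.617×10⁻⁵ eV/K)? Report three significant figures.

Z = 1.21

k_BT = 8.617×10⁻⁵ × 2180 K = 0.18785 eV.
Eᵢ/kT = 0, 1.7727, 3.2952, 4.8443.
Z = Σ e^(−Eᵢ/kT) = e^(−0) + e^(−1.7727) + e^(−3.2952) + e^(−4.8443) = 1.0000 + 0.16987 + 0.037061 + 0.0078731 = 1.2148.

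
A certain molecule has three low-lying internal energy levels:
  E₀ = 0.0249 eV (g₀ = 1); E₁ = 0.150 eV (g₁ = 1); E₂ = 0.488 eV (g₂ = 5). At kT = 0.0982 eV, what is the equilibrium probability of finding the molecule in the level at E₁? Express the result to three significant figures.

0.211

Eᵢ/kT = 0.25356, 1.5275, 4.9695.
Z = Σ gᵢe^(−Eᵢ/kT) = 1·e^(−0.25356) + 1·e^(−1.5275) + 5·e^(−4.9695) = 0.77603 + 0.21708 + 0.034733 = 1.0278.
P₁ = g₁ e^(−E₁/kT) / Z = 0.21708/1.0278 = 0.211.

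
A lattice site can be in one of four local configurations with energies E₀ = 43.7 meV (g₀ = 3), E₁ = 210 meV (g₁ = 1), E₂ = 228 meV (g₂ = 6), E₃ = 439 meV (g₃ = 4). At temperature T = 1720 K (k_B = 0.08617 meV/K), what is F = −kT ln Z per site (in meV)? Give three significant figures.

k_BT = 0.08617 × 1720 K = 148.21 meV.
Eᵢ/kT = 0.29485, 1.4169, 1.5384, 2.9620.
Z = Σ gᵢe^(−Eᵢ/kT) = 3·e^(−0.29485) + 1·e^(−1.4169) + 6·e^(−1.5384) + 4·e^(−2.9620) = 2.2339 + 0.24246 + 1.2883 + 0.20686 = 3.9715.
F = −kT ln Z = −148.21 × ln(3.9715) = −148.21 × 1.3791 = -204 meV.

-204 meV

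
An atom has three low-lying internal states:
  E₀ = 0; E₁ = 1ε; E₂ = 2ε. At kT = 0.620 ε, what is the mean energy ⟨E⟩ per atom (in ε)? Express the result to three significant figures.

Eᵢ/kT = 0, 1.6129, 3.2258.
Z = Σ e^(−Eᵢ/kT) = e^(−0) + e^(−1.6129) + e^(−3.2258) = 1.0000 + 0.19931 + 0.039724 = 1.2390.
⟨E⟩ = Σ Eᵢ e^(−Eᵢ/kT) / Z = (0·1.0000 + 1·0.19931 + 2·0.039724) / 1.2390 = 0.225 ε.

0.225 ε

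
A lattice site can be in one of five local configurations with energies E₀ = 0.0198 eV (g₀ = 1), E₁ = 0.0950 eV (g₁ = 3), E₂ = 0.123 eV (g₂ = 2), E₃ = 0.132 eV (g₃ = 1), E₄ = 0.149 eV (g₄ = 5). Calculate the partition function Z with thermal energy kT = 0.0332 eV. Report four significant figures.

Eᵢ/kT = 0.596386, 2.86145, 3.70482, 3.97590, 4.48795.
Z = Σ gᵢe^(−Eᵢ/kT) = 1·e^(−0.596386) + 3·e^(−2.86145) + 2·e^(−3.70482) + 1·e^(−3.97590) + 5·e^(−4.48795) = 0.550799 + 0.171557 + 0.0492093 + 0.0187624 + 0.0562183 = 0.846546.

Z = 0.8465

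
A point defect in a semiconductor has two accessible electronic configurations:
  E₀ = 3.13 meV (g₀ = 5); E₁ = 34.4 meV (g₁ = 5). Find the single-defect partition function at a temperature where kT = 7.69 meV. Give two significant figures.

Eᵢ/kT = 0.4070, 4.473.
Z = Σ gᵢe^(−Eᵢ/kT) = 5·e^(−0.4070) + 5·e^(−4.473) = 3.328 + 0.05707 = 3.385.

Z = 3.4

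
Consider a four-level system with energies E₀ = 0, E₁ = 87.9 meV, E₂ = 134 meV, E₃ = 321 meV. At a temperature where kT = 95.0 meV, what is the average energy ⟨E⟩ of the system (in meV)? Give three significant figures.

Eᵢ/kT = 0, 0.92526, 1.4105, 3.3789.
Z = Σ e^(−Eᵢ/kT) = e^(−0) + e^(−0.92526) + e^(−1.4105) + e^(−3.3789) = 1.0000 + 0.39643 + 0.24402 + 0.034085 = 1.6745.
⟨E⟩ = Σ Eᵢ e^(−Eᵢ/kT) / Z = (0·1.0000 + 87.9·0.39643 + 134·0.24402 + 321·0.034085) / 1.6745 = 46.9 meV.

46.9 meV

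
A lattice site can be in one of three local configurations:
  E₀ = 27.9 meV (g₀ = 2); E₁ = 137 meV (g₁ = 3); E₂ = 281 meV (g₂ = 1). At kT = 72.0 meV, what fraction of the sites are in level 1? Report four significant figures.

0.2452

Eᵢ/kT = 0.387500, 1.90278, 3.90278.
Z = Σ gᵢe^(−Eᵢ/kT) = 2·e^(−0.387500) + 3·e^(−1.90278) + 1·e^(−3.90278) = 1.35750 + 0.447460 + 0.0201857 = 1.82515.
P₁ = g₁ e^(−E₁/kT) / Z = 0.447460/1.82515 = 0.2452.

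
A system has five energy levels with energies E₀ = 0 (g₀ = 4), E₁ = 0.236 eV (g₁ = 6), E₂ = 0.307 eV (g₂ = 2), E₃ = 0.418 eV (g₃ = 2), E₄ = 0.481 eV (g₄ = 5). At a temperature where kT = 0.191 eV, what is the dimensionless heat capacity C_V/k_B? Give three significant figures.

0.678

Eᵢ/kT = 0, 1.2356, 1.6073, 2.1885, 2.5183.
Z = Σ gᵢe^(−Eᵢ/kT) = 4·e^(−0) + 6·e^(−1.2356) + 2·e^(−1.6073) + 2·e^(−2.1885) + 5·e^(−2.5183) = 4.0000 + 1.7440 + 0.40086 + 0.22417 + 0.40298 = 6.7720.
⟨E⟩ = 0.12141 eV, ⟨E²⟩ = 0.039474 eV².
C_V/k_B = (⟨E²⟩ − ⟨E⟩²)/(kT)² = (0.039474 − 0.014740)/0.036481 = 0.678.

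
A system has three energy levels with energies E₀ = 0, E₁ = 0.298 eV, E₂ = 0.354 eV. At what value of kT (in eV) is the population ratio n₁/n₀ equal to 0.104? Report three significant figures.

0.132 eV

n₁/n₀ = exp[−(E₁−E₀)/kT] = 0.104.
⇒ (E₁−E₀)/kT = ln(1/0.104) = ln(9.6154) = 2.2634.
kT = 0.298 eV / 2.2634 = 0.132 eV.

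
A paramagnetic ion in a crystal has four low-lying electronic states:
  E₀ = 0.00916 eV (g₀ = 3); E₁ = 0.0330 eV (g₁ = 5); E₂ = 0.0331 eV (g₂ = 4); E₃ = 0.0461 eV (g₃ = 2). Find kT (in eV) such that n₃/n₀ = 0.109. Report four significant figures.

0.02040 eV

n₃/n₀ = (g₃/g₀) exp[−(E₃−E₀)/kT] = 0.109.
⇒ (E₃−E₀)/kT = ln((2/3)/0.109) = ln(6.11621) = 1.81094.
kT = 0.03694 eV / 1.81094 = 0.02040 eV.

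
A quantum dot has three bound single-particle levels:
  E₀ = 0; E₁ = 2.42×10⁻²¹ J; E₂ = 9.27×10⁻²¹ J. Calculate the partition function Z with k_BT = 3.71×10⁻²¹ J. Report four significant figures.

Z = 1.603

Eᵢ/kT = 0, 0.652291, 2.49865.
Z = Σ e^(−Eᵢ/kT) = e^(−0) + e^(−0.652291) + e^(−2.49865) = 1.00000 + 0.520851 + 0.0821959 = 1.60305.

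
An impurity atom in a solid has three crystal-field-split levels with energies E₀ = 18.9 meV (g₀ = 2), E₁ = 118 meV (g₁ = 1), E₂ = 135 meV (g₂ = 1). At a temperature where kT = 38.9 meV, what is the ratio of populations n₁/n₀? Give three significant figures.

n₁/n₀ = (g₁/g₀) exp[−(E₁−E₀)/kT] = (1/2) × exp(−(99.1 meV)/(38.9 meV)) = (1/2) × exp(-2.5476) = 0.0391.

0.0391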